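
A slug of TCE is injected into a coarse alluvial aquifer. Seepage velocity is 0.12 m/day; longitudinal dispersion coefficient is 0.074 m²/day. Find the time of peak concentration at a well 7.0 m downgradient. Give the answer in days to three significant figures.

53.4 days

For the 1D instantaneous-source solution, setting ∂C/∂t = 0 at fixed x gives v²t² + 2Dt − x² = 0, so t = (√(D² + v²x²) − D)/v².
√(D² + v²x²) = √(0.074² + 0.12² × 7.0²) = 0.8433; v² = 0.0144.
t = (0.8433 − 0.074)/0.0144 = 53.4 days (vs. the pure-advection estimate x/v = 58.3 d).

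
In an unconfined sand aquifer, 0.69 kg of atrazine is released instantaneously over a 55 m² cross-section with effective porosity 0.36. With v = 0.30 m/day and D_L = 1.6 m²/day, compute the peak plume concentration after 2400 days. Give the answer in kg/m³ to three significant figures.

The peak of an instantaneous 1D plume sits at x = vt; there the Gaussian factor is 1 and C_max = M/(n_e·A·√(4πDt)), where n_e·A is the pore area the mass is dissolved in.
√(4πDt) = √(4π × 1.6 × 2400) = 219.7 m, so C_max = 0.69/(0.36 × 55 × 219.7) = 0.000159 kg/m³.

0.000159 kg/m³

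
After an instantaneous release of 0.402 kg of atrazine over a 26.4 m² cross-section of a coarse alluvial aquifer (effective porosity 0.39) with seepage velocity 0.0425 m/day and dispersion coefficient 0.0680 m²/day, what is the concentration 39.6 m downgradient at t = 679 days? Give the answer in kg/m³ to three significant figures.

For an instantaneous plane source, C(x,t) = M/(n_e·A·√(4πDt)) · exp(−(x−vt)²/(4Dt)), with n_e·A the pore (flow) area.
Plume center vt = 0.0425 × 679 = 28.8575 m, so the well at 39.6 m is 10.7425 m downgradient of the peak.
√(4πDt) = 24.09 m, giving peak height M/(n_e·A·√(4πDt)) = 0.402/(0.39 × 26.4 × 24.09) = 0.001621 kg/m³.
(x−vt)²/(4Dt) = (10.7425)²/(4 × 0.0680 × 679) = 0.6248; exp(−0.6248) = 0.5354.
C = 0.001621 × 0.5354 = 0.000868 kg/m³.

0.000868 kg/m³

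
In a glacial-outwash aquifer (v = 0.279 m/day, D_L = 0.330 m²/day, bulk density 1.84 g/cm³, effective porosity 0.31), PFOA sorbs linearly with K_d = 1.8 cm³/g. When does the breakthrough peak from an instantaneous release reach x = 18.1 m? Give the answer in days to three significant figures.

710 days

Retardation factor R = 1 + ρ_b·K_d/n = 1 + 1.84 × 1.8/0.31 = 11.68.
Sorption retards both mechanisms: v_R = v/R = 0.02389 m/day, D_R = D/R = 0.02825 m²/day.
Peak time from v_R²t² + 2D_R t − x² = 0: t = (√(D_R² + v_R²x²) − D_R)/v_R².
√(D_R² + v_R²x²) = √(0.02825² + 0.02389² × 18.1²) = 0.4333; v_R² = 0.0005707.
t = (0.4333 − 0.02825)/0.0005707 = 710 days.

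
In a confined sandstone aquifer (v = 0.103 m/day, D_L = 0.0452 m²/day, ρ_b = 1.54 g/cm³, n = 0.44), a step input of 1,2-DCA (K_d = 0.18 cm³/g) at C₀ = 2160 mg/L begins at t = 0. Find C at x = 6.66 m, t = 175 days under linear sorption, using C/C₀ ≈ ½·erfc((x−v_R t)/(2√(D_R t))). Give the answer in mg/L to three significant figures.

1990 mg/L

Retardation factor R = 1 + ρ_b·K_d/n = 1 + 1.54 × 0.18/0.44 = 1.630.
Sorption retards both mechanisms: v_R = v/R = 0.06319 m/day, D_R = D/R = 0.02773 m²/day.
v_R·t = 0.06319 × 175 = 11.05825 m; 2√(D_R t) = 4.406 m; argument = (6.66 − 11.05825)/4.406 = -0.9982.
C = C₀ × ½·erfc(-0.9982) = 2160 × 0.9210 = 1990 mg/L.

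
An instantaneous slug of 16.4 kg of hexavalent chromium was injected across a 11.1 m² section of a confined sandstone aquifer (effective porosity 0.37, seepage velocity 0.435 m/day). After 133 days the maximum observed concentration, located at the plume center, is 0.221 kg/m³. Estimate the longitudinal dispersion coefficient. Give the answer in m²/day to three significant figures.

0.195 m²/day

At the plume center C_max = M/(n_e·A·√(4πDt)), so D = M²/(4πt·(n_e·A·C_max)²).
n_e·A·C_max = 0.37 × 11.1 × 0.221 = 0.9076 kg/m.
D = 16.4²/(4π × 133 × 0.9076²) = 0.195 m²/day.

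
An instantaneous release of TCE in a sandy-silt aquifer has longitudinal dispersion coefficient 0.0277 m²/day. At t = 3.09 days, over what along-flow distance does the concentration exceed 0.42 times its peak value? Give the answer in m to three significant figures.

The plume is Gaussian with σ = √(2Dt) = √(2 × 0.0277 × 3.09) = 0.4137 m.
C/C_peak = exp(−Δx²/(2σ²)) = 0.42 ⇒ Δx = σ·√(−2 ln 0.42) = 0.4137 × 1.317 = 0.5448 m.
Width = 2Δx = 1.09 m.

1.09 m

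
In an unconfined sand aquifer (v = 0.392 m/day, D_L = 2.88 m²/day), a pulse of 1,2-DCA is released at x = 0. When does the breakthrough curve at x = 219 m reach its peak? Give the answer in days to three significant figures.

For the 1D instantaneous-source solution, setting ∂C/∂t = 0 at fixed x gives v²t² + 2Dt − x² = 0, so t = (√(D² + v²x²) − D)/v².
√(D² + v²x²) = √(2.88² + 0.392² × 219²) = 85.90; v² = 0.153664.
t = (85.90 − 2.88)/0.153664 = 540 days (vs. the pure-advection estimate x/v = 559 d).

540 days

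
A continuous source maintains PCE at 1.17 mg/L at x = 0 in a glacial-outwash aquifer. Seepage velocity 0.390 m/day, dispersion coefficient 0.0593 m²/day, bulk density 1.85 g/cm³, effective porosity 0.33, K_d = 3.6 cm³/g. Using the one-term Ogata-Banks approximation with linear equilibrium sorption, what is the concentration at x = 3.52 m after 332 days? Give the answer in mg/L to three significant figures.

1.14 mg/L

Retardation factor R = 1 + ρ_b·K_d/n = 1 + 1.85 × 3.6/0.33 = 21.18.
Sorption retards both mechanisms: v_R = v/R = 0.01841 m/day, D_R = D/R = 0.002800 m²/day.
v_R·t = 0.01841 × 332 = 6.11212 m; 2√(D_R t) = 1.928 m; argument = (3.52 − 6.11212)/1.928 = -1.344.
C = C₀ × ½·erfc(-1.344) = 1.17 × 0.9713 = 1.14 mg/L.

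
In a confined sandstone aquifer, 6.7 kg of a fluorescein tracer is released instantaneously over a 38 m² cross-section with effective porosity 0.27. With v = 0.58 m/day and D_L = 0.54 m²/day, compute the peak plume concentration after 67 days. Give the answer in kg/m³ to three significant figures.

0.0306 kg/m³

The peak of an instantaneous 1D plume sits at x = vt; there the Gaussian factor is 1 and C_max = M/(n_e·A·√(4πDt)), where n_e·A is the pore area the mass is dissolved in.
√(4πDt) = √(4π × 0.54 × 67) = 21.32 m, so C_max = 6.7/(0.27 × 38 × 21.32) = 0.0306 kg/m³.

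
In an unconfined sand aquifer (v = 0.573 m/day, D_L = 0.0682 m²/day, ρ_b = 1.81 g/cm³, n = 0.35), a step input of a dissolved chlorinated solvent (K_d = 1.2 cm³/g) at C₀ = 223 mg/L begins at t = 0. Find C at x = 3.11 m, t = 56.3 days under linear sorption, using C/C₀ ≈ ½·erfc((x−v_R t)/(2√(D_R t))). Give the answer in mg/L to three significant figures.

Retardation factor R = 1 + ρ_b·K_d/n = 1 + 1.81 × 1.2/0.35 = 7.206.
Sorption retards both mechanisms: v_R = v/R = 0.07952 m/day, D_R = D/R = 0.009464 m²/day.
v_R·t = 0.07952 × 56.3 = 4.476976 m; 2√(D_R t) = 1.460 m; argument = (3.11 − 4.476976)/1.460 = -0.9363.
C = C₀ × ½·erfc(-0.9363) = 223 × 0.9073 = 202 mg/L.

202 mg/L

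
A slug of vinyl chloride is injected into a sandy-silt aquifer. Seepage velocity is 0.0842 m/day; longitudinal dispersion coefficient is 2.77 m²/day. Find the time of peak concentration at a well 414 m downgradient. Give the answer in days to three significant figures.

4540 days

For the 1D instantaneous-source solution, setting ∂C/∂t = 0 at fixed x gives v²t² + 2Dt − x² = 0, so t = (√(D² + v²x²) − D)/v².
√(D² + v²x²) = √(2.77² + 0.0842² × 414²) = 34.97; v² = 0.00708964.
t = (34.97 − 2.77)/0.00708964 = 4540 days (vs. the pure-advection estimate x/v = 4920 d).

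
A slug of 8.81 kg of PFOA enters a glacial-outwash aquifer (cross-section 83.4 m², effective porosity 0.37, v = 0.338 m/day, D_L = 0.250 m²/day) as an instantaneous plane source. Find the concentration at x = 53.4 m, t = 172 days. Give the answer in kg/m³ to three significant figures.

0.0108 kg/m³

For an instantaneous plane source, C(x,t) = M/(n_e·A·√(4πDt)) · exp(−(x−vt)²/(4Dt)), with n_e·A the pore (flow) area.
Plume center vt = 0.338 × 172 = 58.136 m, so the well at 53.4 m is 4.736 m upgradient of the peak.
√(4πDt) = 23.25 m, giving peak height M/(n_e·A·√(4πDt)) = 8.81/(0.37 × 83.4 × 23.25) = 0.01228 kg/m³.
(x−vt)²/(4Dt) = (-4.736)²/(4 × 0.250 × 172) = 0.1304; exp(−0.1304) = 0.8777.
C = 0.01228 × 0.8777 = 0.0108 kg/m³.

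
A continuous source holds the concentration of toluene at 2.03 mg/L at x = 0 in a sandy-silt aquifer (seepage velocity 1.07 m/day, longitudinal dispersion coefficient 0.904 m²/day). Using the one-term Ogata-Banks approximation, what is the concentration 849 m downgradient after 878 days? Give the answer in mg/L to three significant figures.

For a continuous step input, C/C₀ ≈ ½·erfc((x−vt)/(2√(Dt))).
vt = 1.07 × 878 = 939.46 m and 2√(Dt) = 2√(0.904 × 878) = 56.35 m.
Argument (x−vt)/(2√(Dt)) = (849 − 939.46)/56.35 = -1.605; ½·erfc(-1.605) = 0.9884.
C = 2.03 × 0.9884 = 2.01 mg/L.

2.01 mg/L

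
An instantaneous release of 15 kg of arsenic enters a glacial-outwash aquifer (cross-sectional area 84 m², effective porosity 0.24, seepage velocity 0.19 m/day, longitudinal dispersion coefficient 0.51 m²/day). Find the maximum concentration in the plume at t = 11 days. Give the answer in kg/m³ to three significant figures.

0.0886 kg/m³

The peak of an instantaneous 1D plume sits at x = vt; there the Gaussian factor is 1 and C_max = M/(n_e·A·√(4πDt)), where n_e·A is the pore area the mass is dissolved in.
√(4πDt) = √(4π × 0.51 × 11) = 8.396 m, so C_max = 15/(0.24 × 84 × 8.396) = 0.0886 kg/m³.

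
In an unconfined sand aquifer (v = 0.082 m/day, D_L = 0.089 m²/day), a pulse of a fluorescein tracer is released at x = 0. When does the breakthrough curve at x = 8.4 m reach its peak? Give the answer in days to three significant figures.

90.1 days

For the 1D instantaneous-source solution, setting ∂C/∂t = 0 at fixed x gives v²t² + 2Dt − x² = 0, so t = (√(D² + v²x²) − D)/v².
√(D² + v²x²) = √(0.089² + 0.082² × 8.4²) = 0.6945; v² = 0.006724.
t = (0.6945 − 0.089)/0.006724 = 90.1 days (vs. the pure-advection estimate x/v = 102 d).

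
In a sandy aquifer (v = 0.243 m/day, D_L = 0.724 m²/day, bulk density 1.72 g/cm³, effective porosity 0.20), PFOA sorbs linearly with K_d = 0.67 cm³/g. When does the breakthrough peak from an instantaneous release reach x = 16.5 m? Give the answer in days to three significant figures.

384 days

Retardation factor R = 1 + ρ_b·K_d/n = 1 + 1.72 × 0.67/0.20 = 6.762.
Sorption retards both mechanisms: v_R = v/R = 0.03594 m/day, D_R = D/R = 0.1071 m²/day.
Peak time from v_R²t² + 2D_R t − x² = 0: t = (√(D_R² + v_R²x²) − D_R)/v_R².
√(D_R² + v_R²x²) = √(0.1071² + 0.03594² × 16.5²) = 0.6026; v_R² = 0.001292.
t = (0.6026 − 0.1071)/0.001292 = 384 days.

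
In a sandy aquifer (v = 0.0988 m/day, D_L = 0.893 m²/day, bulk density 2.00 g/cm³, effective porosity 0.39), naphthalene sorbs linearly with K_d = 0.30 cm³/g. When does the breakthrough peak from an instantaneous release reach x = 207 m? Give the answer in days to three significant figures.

5090 days

Retardation factor R = 1 + ρ_b·K_d/n = 1 + 2.00 × 0.30/0.39 = 2.538.
Sorption retards both mechanisms: v_R = v/R = 0.03893 m/day, D_R = D/R = 0.3519 m²/day.
Peak time from v_R²t² + 2D_R t − x² = 0: t = (√(D_R² + v_R²x²) − D_R)/v_R².
√(D_R² + v_R²x²) = √(0.3519² + 0.03893² × 207²) = 8.066; v_R² = 0.001516.
t = (8.066 − 0.3519)/0.001516 = 5090 days.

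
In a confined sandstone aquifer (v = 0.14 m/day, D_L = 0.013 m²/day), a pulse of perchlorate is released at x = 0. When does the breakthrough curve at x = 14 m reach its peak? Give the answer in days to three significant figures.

99.3 days

For the 1D instantaneous-source solution, setting ∂C/∂t = 0 at fixed x gives v²t² + 2Dt − x² = 0, so t = (√(D² + v²x²) − D)/v².
√(D² + v²x²) = √(0.013² + 0.14² × 14²) = 1.960; v² = 0.0196.
t = (1.960 − 0.013)/0.0196 = 99.3 days (vs. the pure-advection estimate x/v = 100 d).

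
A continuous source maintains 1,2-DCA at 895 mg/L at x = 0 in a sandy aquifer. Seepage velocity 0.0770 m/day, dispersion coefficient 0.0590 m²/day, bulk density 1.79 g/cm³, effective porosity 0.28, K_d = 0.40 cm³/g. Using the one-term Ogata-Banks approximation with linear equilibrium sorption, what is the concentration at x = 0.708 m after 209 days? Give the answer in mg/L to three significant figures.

Retardation factor R = 1 + ρ_b·K_d/n = 1 + 1.79 × 0.40/0.28 = 3.557.
Sorption retards both mechanisms: v_R = v/R = 0.02165 m/day, D_R = D/R = 0.01659 m²/day.
v_R·t = 0.02165 × 209 = 4.52485 m; 2√(D_R t) = 3.724 m; argument = (0.708 − 4.52485)/3.724 = -1.025.
C = C₀ × ½·erfc(-1.025) = 895 × 0.9264 = 829 mg/L.

829 mg/L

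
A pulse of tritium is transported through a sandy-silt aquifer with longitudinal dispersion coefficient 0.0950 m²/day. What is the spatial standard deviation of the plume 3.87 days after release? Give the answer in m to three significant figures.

Dispersive spreading gives a Gaussian with σ² = 2Dt; advection only shifts the center.
σ = √(2 × 0.0950 × 3.87) = 0.857 m.

0.857 m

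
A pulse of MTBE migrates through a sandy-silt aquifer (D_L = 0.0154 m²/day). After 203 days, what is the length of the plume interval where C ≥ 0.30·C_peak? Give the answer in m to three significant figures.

7.76 m

The plume is Gaussian with σ = √(2Dt) = √(2 × 0.0154 × 203) = 2.500 m.
C/C_peak = exp(−Δx²/(2σ²)) = 0.30 ⇒ Δx = σ·√(−2 ln 0.30) = 2.500 × 1.552 = 3.880 m.
Width = 2Δx = 7.76 m.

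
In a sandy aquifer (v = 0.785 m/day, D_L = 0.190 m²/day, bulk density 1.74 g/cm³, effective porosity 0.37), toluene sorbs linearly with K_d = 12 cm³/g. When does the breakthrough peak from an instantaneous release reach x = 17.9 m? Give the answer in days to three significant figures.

1290 days

Retardation factor R = 1 + ρ_b·K_d/n = 1 + 1.74 × 12/0.37 = 57.43.
Sorption retards both mechanisms: v_R = v/R = 0.01367 m/day, D_R = D/R = 0.003308 m²/day.
Peak time from v_R²t² + 2D_R t − x² = 0: t = (√(D_R² + v_R²x²) − D_R)/v_R².
√(D_R² + v_R²x²) = √(0.003308² + 0.01367² × 17.9²) = 0.2447; v_R² = 0.0001869.
t = (0.2447 − 0.003308)/0.0001869 = 1290 days.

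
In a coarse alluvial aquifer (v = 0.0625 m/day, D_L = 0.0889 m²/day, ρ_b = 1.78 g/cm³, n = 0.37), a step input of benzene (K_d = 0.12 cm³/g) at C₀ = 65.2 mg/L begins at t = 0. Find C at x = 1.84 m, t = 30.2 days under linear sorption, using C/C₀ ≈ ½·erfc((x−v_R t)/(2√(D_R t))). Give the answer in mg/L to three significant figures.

23.7 mg/L

Retardation factor R = 1 + ρ_b·K_d/n = 1 + 1.78 × 0.12/0.37 = 1.577.
Sorption retards both mechanisms: v_R = v/R = 0.03963 m/day, D_R = D/R = 0.05637 m²/day.
v_R·t = 0.03963 × 30.2 = 1.196826 m; 2√(D_R t) = 2.610 m; argument = (1.84 − 1.196826)/2.610 = 0.2464.
C = C₀ × ½·erfc(0.2464) = 65.2 × 0.3637 = 23.7 mg/L.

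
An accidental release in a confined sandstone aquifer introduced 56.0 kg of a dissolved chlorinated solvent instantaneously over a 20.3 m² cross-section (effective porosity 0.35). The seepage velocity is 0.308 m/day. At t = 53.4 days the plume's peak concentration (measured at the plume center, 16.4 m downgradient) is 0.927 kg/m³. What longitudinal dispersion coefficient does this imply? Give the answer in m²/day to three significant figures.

0.108 m²/day

At the plume center C_max = M/(n_e·A·√(4πDt)), so D = M²/(4πt·(n_e·A·C_max)²).
n_e·A·C_max = 0.35 × 20.3 × 0.927 = 6.586 kg/m.
D = 56.0²/(4π × 53.4 × 6.586²) = 0.108 m²/day.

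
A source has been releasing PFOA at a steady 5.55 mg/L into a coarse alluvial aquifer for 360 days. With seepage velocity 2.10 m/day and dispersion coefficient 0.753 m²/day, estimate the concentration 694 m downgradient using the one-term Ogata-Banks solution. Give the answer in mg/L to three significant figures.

5.53 mg/L

For a continuous step input, C/C₀ ≈ ½·erfc((x−vt)/(2√(Dt))).
vt = 2.10 × 360 = 756 m and 2√(Dt) = 2√(0.753 × 360) = 32.93 m.
Argument (x−vt)/(2√(Dt)) = (694 − 756)/32.93 = -1.883; ½·erfc(-1.883) = 0.9961.
C = 5.55 × 0.9961 = 5.53 mg/L.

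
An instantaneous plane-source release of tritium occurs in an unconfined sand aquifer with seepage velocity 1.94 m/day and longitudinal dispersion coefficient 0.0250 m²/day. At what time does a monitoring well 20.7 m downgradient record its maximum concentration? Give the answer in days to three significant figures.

For the 1D instantaneous-source solution, setting ∂C/∂t = 0 at fixed x gives v²t² + 2Dt − x² = 0, so t = (√(D² + v²x²) − D)/v².
√(D² + v²x²) = √(0.0250² + 1.94² × 20.7²) = 40.16; v² = 3.7636.
t = (40.16 − 0.0250)/3.7636 = 10.7 days (vs. the pure-advection estimate x/v = 10.7 d).

10.7 days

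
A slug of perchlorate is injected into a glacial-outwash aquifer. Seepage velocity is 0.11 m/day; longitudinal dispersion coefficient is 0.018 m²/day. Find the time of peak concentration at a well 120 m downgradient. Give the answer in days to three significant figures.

For the 1D instantaneous-source solution, setting ∂C/∂t = 0 at fixed x gives v²t² + 2Dt − x² = 0, so t = (√(D² + v²x²) − D)/v².
√(D² + v²x²) = √(0.018² + 0.11² × 120²) = 13.20; v² = 0.0121.
t = (13.20 − 0.018)/0.0121 = 1090 days (vs. the pure-advection estimate x/v = 1090 d).

1090 days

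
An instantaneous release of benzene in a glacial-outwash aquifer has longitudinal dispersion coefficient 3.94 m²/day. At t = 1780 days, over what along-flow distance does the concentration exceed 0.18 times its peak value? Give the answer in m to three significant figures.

The plume is Gaussian with σ = √(2Dt) = √(2 × 3.94 × 1780) = 118.4 m.
C/C_peak = exp(−Δx²/(2σ²)) = 0.18 ⇒ Δx = σ·√(−2 ln 0.18) = 118.4 × 1.852 = 219.3 m.
Width = 2Δx = 439 m.

439 m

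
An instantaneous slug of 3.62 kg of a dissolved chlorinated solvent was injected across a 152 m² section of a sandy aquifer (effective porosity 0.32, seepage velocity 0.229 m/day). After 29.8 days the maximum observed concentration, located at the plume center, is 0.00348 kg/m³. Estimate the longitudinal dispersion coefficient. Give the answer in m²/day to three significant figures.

At the plume center C_max = M/(n_e·A·√(4πDt)), so D = M²/(4πt·(n_e·A·C_max)²).
n_e·A·C_max = 0.32 × 152 × 0.00348 = 0.1693 kg/m.
D = 3.62²/(4π × 29.8 × 0.1693²) = 1.22 m²/day.

1.22 m²/day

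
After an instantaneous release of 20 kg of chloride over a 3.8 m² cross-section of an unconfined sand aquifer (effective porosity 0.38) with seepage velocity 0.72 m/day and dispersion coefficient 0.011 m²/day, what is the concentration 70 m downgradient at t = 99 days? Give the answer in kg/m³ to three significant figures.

For an instantaneous plane source, C(x,t) = M/(n_e·A·√(4πDt)) · exp(−(x−vt)²/(4Dt)), with n_e·A the pore (flow) area.
Plume center vt = 0.72 × 99 = 71.28 m, so the well at 70 m is 1.28 m upgradient of the peak.
√(4πDt) = 3.699 m, giving peak height M/(n_e·A·√(4πDt)) = 20/(0.38 × 3.8 × 3.699) = 3.744 kg/m³.
(x−vt)²/(4Dt) = (-1.28)²/(4 × 0.011 × 99) = 0.3761; exp(−0.3761) = 0.6865.
C = 3.744 × 0.6865 = 2.57 kg/m³.

2.57 kg/m³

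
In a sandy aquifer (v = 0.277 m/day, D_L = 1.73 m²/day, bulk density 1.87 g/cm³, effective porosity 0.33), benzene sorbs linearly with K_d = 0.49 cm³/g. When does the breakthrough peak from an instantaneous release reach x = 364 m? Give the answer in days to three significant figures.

4880 days

Retardation factor R = 1 + ρ_b·K_d/n = 1 + 1.87 × 0.49/0.33 = 3.777.
Sorption retards both mechanisms: v_R = v/R = 0.07334 m/day, D_R = D/R = 0.4580 m²/day.
Peak time from v_R²t² + 2D_R t − x² = 0: t = (√(D_R² + v_R²x²) − D_R)/v_R².
√(D_R² + v_R²x²) = √(0.4580² + 0.07334² × 364²) = 26.70; v_R² = 0.005379.
t = (26.70 − 0.4580)/0.005379 = 4880 days.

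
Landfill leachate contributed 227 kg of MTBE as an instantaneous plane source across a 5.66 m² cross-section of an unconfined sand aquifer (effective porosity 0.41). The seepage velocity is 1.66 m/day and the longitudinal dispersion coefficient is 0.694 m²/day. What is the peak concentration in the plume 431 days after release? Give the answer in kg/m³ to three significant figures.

The peak of an instantaneous 1D plume sits at x = vt; there the Gaussian factor is 1 and C_max = M/(n_e·A·√(4πDt)), where n_e·A is the pore area the mass is dissolved in.
√(4πDt) = √(4π × 0.694 × 431) = 61.31 m, so C_max = 227/(0.41 × 5.66 × 61.31) = 1.60 kg/m³.

1.60 kg/m³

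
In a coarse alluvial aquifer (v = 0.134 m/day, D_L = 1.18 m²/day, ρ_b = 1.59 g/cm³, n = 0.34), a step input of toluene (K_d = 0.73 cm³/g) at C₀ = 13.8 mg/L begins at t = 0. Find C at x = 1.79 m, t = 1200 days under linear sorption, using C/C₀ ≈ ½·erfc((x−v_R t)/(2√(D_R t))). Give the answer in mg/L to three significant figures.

12.6 mg/L

Retardation factor R = 1 + ρ_b·K_d/n = 1 + 1.59 × 0.73/0.34 = 4.414.
Sorption retards both mechanisms: v_R = v/R = 0.03036 m/day, D_R = D/R = 0.2673 m²/day.
v_R·t = 0.03036 × 1200 = 36.432 m; 2√(D_R t) = 35.82 m; argument = (1.79 − 36.432)/35.82 = -0.9671.
C = C₀ × ½·erfc(-0.9671) = 13.8 × 0.9143 = 12.6 mg/L.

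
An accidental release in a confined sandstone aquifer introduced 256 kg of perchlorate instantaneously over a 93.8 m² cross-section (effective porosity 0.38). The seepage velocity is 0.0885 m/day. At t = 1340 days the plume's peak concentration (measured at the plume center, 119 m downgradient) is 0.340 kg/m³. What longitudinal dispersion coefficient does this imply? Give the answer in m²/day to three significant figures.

At the plume center C_max = M/(n_e·A·√(4πDt)), so D = M²/(4πt·(n_e·A·C_max)²).
n_e·A·C_max = 0.38 × 93.8 × 0.340 = 12.12 kg/m.
D = 256²/(4π × 1340 × 12.12²) = 0.0265 m²/day.

0.0265 m²/day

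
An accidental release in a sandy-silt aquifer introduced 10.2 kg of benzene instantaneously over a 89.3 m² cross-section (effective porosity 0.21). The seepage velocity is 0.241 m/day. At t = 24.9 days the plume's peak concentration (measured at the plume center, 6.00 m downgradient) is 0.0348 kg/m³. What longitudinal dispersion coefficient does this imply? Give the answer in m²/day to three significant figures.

0.781 m²/day

At the plume center C_max = M/(n_e·A·√(4πDt)), so D = M²/(4πt·(n_e·A·C_max)²).
n_e·A·C_max = 0.21 × 89.3 × 0.0348 = 0.6526 kg/m.
D = 10.2²/(4π × 24.9 × 0.6526²) = 0.781 m²/day.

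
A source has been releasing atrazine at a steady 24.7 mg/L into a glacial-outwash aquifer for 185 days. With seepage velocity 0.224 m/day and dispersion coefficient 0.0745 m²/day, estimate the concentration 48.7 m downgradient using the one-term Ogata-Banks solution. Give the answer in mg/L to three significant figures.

2.06 mg/L

For a continuous step input, C/C₀ ≈ ½·erfc((x−vt)/(2√(Dt))).
vt = 0.224 × 185 = 41.44 m and 2√(Dt) = 2√(0.0745 × 185) = 7.425 m.
Argument (x−vt)/(2√(Dt)) = (48.7 − 41.44)/7.425 = 0.9778; ½·erfc(0.9778) = 0.08336.
C = 24.7 × 0.08336 = 2.06 mg/L.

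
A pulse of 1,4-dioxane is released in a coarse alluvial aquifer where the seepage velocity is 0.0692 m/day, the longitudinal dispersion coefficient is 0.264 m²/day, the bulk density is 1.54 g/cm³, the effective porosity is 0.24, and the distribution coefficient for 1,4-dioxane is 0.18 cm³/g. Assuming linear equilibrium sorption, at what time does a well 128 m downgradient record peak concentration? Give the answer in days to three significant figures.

Retardation factor R = 1 + ρ_b·K_d/n = 1 + 1.54 × 0.18/0.24 = 2.155.
Sorption retards both mechanisms: v_R = v/R = 0.03211 m/day, D_R = D/R = 0.1225 m²/day.
Peak time from v_R²t² + 2D_R t − x² = 0: t = (√(D_R² + v_R²x²) − D_R)/v_R².
√(D_R² + v_R²x²) = √(0.1225² + 0.03211² × 128²) = 4.112; v_R² = 0.001031.
t = (4.112 − 0.1225)/0.001031 = 3870 days.

3870 days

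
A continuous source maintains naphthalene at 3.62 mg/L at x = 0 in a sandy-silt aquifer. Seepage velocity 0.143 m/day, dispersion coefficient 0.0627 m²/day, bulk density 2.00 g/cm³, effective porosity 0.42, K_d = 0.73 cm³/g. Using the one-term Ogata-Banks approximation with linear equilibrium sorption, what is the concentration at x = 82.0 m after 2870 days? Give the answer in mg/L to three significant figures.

Retardation factor R = 1 + ρ_b·K_d/n = 1 + 2.00 × 0.73/0.42 = 4.476.
Sorption retards both mechanisms: v_R = v/R = 0.03195 m/day, D_R = D/R = 0.01401 m²/day.
v_R·t = 0.03195 × 2870 = 91.6965 m; 2√(D_R t) = 12.68 m; argument = (82.0 − 91.6965)/12.68 = -0.7647.
C = C₀ × ½·erfc(-0.7647) = 3.62 × 0.8603 = 3.11 mg/L.

3.11 mg/L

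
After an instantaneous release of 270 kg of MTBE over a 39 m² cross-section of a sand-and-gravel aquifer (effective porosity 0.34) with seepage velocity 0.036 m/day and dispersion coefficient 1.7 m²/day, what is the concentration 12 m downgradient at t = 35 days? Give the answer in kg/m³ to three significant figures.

0.459 kg/m³

For an instantaneous plane source, C(x,t) = M/(n_e·A·√(4πDt)) · exp(−(x−vt)²/(4Dt)), with n_e·A the pore (flow) area.
Plume center vt = 0.036 × 35 = 1.26 m, so the well at 12 m is 10.74 m downgradient of the peak.
√(4πDt) = 27.34 m, giving peak height M/(n_e·A·√(4πDt)) = 270/(0.34 × 39 × 27.34) = 0.7448 kg/m³.
(x−vt)²/(4Dt) = (10.74)²/(4 × 1.7 × 35) = 0.4847; exp(−0.4847) = 0.6159.
C = 0.7448 × 0.6159 = 0.459 kg/m³.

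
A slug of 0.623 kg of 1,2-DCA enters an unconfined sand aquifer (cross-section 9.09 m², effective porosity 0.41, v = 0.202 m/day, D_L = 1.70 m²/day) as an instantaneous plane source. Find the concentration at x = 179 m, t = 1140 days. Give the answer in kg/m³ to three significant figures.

For an instantaneous plane source, C(x,t) = M/(n_e·A·√(4πDt)) · exp(−(x−vt)²/(4Dt)), with n_e·A the pore (flow) area.
Plume center vt = 0.202 × 1140 = 230.28 m, so the well at 179 m is 51.28 m upgradient of the peak.
√(4πDt) = 156.1 m, giving peak height M/(n_e·A·√(4πDt)) = 0.623/(0.41 × 9.09 × 156.1) = 0.001071 kg/m³.
(x−vt)²/(4Dt) = (-51.28)²/(4 × 1.70 × 1140) = 0.3392; exp(−0.3392) = 0.7123.
C = 0.001071 × 0.7123 = 0.000763 kg/m³.

0.000763 kg/m³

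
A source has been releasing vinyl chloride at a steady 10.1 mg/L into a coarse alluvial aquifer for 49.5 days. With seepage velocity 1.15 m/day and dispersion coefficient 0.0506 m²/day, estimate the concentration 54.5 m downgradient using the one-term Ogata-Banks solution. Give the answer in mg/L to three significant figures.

8.69 mg/L

For a continuous step input, C/C₀ ≈ ½·erfc((x−vt)/(2√(Dt))).
vt = 1.15 × 49.5 = 56.925 m and 2√(Dt) = 2√(0.0506 × 49.5) = 3.165 m.
Argument (x−vt)/(2√(Dt)) = (54.5 − 56.925)/3.165 = -0.7662; ½·erfc(-0.7662) = 0.8607.
C = 10.1 × 0.8607 = 8.69 mg/L.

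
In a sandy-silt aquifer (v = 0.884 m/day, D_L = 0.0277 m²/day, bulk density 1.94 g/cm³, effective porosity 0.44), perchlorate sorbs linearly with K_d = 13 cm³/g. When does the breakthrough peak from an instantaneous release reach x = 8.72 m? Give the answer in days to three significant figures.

573 days

Retardation factor R = 1 + ρ_b·K_d/n = 1 + 1.94 × 13/0.44 = 58.32.
Sorption retards both mechanisms: v_R = v/R = 0.01516 m/day, D_R = D/R = 0.0004750 m²/day.
Peak time from v_R²t² + 2D_R t − x² = 0: t = (√(D_R² + v_R²x²) − D_R)/v_R².
√(D_R² + v_R²x²) = √(0.0004750² + 0.01516² × 8.72²) = 0.1322; v_R² = 0.0002298.
t = (0.1322 − 0.0004750)/0.0002298 = 573 days.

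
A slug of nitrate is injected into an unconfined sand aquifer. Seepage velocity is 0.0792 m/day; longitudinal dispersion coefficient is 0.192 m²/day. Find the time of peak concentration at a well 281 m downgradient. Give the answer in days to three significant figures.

For the 1D instantaneous-source solution, setting ∂C/∂t = 0 at fixed x gives v²t² + 2Dt − x² = 0, so t = (√(D² + v²x²) − D)/v².
√(D² + v²x²) = √(0.192² + 0.0792² × 281²) = 22.26; v² = 0.00627264.
t = (22.26 − 0.192)/0.00627264 = 3520 days (vs. the pure-advection estimate x/v = 3550 d).

3520 days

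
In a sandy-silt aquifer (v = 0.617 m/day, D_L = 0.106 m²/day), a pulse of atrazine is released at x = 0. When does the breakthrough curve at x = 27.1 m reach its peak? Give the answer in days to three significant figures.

For the 1D instantaneous-source solution, setting ∂C/∂t = 0 at fixed x gives v²t² + 2Dt − x² = 0, so t = (√(D² + v²x²) − D)/v².
√(D² + v²x²) = √(0.106² + 0.617² × 27.1²) = 16.72; v² = 0.380689.
t = (16.72 − 0.106)/0.380689 = 43.6 days (vs. the pure-advection estimate x/v = 43.9 d).

43.6 days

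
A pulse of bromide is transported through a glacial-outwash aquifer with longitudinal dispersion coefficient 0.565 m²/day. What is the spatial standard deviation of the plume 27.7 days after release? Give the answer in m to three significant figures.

5.59 m

Dispersive spreading gives a Gaussian with σ² = 2Dt; advection only shifts the center.
σ = √(2 × 0.565 × 27.7) = 5.59 m.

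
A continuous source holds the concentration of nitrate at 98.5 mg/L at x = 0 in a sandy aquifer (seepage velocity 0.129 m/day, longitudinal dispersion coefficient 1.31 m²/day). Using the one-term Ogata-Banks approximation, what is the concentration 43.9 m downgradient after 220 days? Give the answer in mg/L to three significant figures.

25.5 mg/L

For a continuous step input, C/C₀ ≈ ½·erfc((x−vt)/(2√(Dt))).
vt = 0.129 × 220 = 28.38 m and 2√(Dt) = 2√(1.31 × 220) = 33.95 m.
Argument (x−vt)/(2√(Dt)) = (43.9 − 28.38)/33.95 = 0.4571; ½·erfc(0.4571) = 0.2590.
C = 98.5 × 0.2590 = 25.5 mg/L.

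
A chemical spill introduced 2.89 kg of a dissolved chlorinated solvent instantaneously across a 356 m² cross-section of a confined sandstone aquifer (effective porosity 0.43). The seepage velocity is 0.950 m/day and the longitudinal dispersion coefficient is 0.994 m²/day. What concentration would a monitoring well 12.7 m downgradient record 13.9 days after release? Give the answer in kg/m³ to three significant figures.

0.00143 kg/m³

For an instantaneous plane source, C(x,t) = M/(n_e·A·√(4πDt)) · exp(−(x−vt)²/(4Dt)), with n_e·A the pore (flow) area.
Plume center vt = 0.950 × 13.9 = 13.205 m, so the well at 12.7 m is 0.505 m upgradient of the peak.
√(4πDt) = 13.18 m, giving peak height M/(n_e·A·√(4πDt)) = 2.89/(0.43 × 356 × 13.18) = 0.001432 kg/m³.
(x−vt)²/(4Dt) = (-0.505)²/(4 × 0.994 × 13.9) = 0.004614; exp(−0.004614) = 0.9954.
C = 0.001432 × 0.9954 = 0.00143 kg/m³.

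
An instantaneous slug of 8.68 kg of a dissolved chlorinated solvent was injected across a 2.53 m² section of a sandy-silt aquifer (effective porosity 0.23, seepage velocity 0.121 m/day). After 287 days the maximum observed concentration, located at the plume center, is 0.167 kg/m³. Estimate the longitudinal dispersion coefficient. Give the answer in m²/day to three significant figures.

2.21 m²/day

At the plume center C_max = M/(n_e·A·√(4πDt)), so D = M²/(4πt·(n_e·A·C_max)²).
n_e·A·C_max = 0.23 × 2.53 × 0.167 = 0.09718 kg/m.
D = 8.68²/(4π × 287 × 0.09718²) = 2.21 m²/day.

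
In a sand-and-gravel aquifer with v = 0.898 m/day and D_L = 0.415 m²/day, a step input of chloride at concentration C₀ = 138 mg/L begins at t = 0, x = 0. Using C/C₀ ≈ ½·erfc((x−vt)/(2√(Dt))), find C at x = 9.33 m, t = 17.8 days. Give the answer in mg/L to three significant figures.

For a continuous step input, C/C₀ ≈ ½·erfc((x−vt)/(2√(Dt))).
vt = 0.898 × 17.8 = 15.9844 m and 2√(Dt) = 2√(0.415 × 17.8) = 5.436 m.
Argument (x−vt)/(2√(Dt)) = (9.33 − 15.9844)/5.436 = -1.224; ½·erfc(-1.224) = 0.9583.
C = 138 × 0.9583 = 132 mg/L.

132 mg/L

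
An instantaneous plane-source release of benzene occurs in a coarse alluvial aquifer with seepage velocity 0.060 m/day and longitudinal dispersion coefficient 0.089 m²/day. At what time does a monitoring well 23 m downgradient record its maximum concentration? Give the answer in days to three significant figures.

For the 1D instantaneous-source solution, setting ∂C/∂t = 0 at fixed x gives v²t² + 2Dt − x² = 0, so t = (√(D² + v²x²) − D)/v².
√(D² + v²x²) = √(0.089² + 0.060² × 23²) = 1.383; v² = 0.0036.
t = (1.383 − 0.089)/0.0036 = 359 days (vs. the pure-advection estimate x/v = 383 d).

359 days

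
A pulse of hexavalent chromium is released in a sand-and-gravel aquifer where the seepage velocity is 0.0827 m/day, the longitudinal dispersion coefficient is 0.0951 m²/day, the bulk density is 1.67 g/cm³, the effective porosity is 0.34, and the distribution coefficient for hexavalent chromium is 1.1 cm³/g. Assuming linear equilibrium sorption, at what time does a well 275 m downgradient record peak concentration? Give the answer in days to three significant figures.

Retardation factor R = 1 + ρ_b·K_d/n = 1 + 1.67 × 1.1/0.34 = 6.403.
Sorption retards both mechanisms: v_R = v/R = 0.01292 m/day, D_R = D/R = 0.01485 m²/day.
Peak time from v_R²t² + 2D_R t − x² = 0: t = (√(D_R² + v_R²x²) − D_R)/v_R².
√(D_R² + v_R²x²) = √(0.01485² + 0.01292² × 275²) = 3.553; v_R² = 0.0001669.
t = (3.553 − 0.01485)/0.0001669 = 21200 days.

21200 days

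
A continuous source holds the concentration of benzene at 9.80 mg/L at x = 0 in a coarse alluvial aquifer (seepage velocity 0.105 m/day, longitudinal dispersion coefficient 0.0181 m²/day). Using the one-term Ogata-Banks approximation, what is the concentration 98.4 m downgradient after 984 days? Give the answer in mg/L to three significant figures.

For a continuous step input, C/C₀ ≈ ½·erfc((x−vt)/(2√(Dt))).
vt = 0.105 × 984 = 103.32 m and 2√(Dt) = 2√(0.0181 × 984) = 8.440 m.
Argument (x−vt)/(2√(Dt)) = (98.4 − 103.32)/8.440 = -0.5829; ½·erfc(-0.5829) = 0.7951.
C = 9.80 × 0.7951 = 7.79 mg/L.

7.79 mg/L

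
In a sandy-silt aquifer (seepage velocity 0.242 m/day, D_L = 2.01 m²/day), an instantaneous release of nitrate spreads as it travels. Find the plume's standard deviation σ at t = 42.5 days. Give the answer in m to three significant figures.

Dispersive spreading gives a Gaussian with σ² = 2Dt; advection only shifts the center.
σ = √(2 × 2.01 × 42.5) = 13.1 m.

13.1 m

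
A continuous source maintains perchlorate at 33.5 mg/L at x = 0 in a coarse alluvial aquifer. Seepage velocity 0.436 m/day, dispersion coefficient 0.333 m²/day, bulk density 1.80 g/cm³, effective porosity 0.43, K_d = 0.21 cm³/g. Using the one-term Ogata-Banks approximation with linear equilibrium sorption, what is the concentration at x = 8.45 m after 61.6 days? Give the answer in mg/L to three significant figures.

30.0 mg/L

Retardation factor R = 1 + ρ_b·K_d/n = 1 + 1.80 × 0.21/0.43 = 1.879.
Sorption retards both mechanisms: v_R = v/R = 0.2320 m/day, D_R = D/R = 0.1772 m²/day.
v_R·t = 0.2320 × 61.6 = 14.2912 m; 2√(D_R t) = 6.608 m; argument = (8.45 − 14.2912)/6.608 = -0.8840.
C = C₀ × ½·erfc(-0.8840) = 33.5 × 0.8944 = 30.0 mg/L.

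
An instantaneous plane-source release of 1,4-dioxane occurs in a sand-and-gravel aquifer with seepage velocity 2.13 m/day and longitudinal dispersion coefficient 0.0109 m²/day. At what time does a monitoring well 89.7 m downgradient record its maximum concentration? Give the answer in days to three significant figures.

For the 1D instantaneous-source solution, setting ∂C/∂t = 0 at fixed x gives v²t² + 2Dt − x² = 0, so t = (√(D² + v²x²) − D)/v².
√(D² + v²x²) = √(0.0109² + 2.13² × 89.7²) = 191.1; v² = 4.5369.
t = (191.1 − 0.0109)/4.5369 = 42.1 days (vs. the pure-advection estimate x/v = 42.1 d).

42.1 days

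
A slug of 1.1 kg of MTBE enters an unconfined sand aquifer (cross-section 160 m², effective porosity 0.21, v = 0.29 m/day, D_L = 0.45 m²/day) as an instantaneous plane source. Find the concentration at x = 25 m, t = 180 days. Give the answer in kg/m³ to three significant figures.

For an instantaneous plane source, C(x,t) = M/(n_e·A·√(4πDt)) · exp(−(x−vt)²/(4Dt)), with n_e·A the pore (flow) area.
Plume center vt = 0.29 × 180 = 52.2 m, so the well at 25 m is 27.2 m upgradient of the peak.
√(4πDt) = 31.90 m, giving peak height M/(n_e·A·√(4πDt)) = 1.1/(0.21 × 160 × 31.90) = 0.001026 kg/m³.
(x−vt)²/(4Dt) = (-27.2)²/(4 × 0.45 × 180) = 2.283; exp(−2.283) = 0.1020.
C = 0.001026 × 0.1020 = 0.000105 kg/m³.

0.000105 kg/m³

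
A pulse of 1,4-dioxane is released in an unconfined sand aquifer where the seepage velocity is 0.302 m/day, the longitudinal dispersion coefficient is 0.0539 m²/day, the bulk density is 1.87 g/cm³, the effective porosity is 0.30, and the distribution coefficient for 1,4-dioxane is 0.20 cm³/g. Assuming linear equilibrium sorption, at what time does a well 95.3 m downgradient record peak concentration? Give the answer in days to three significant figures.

Retardation factor R = 1 + ρ_b·K_d/n = 1 + 1.87 × 0.20/0.30 = 2.247.
Sorption retards both mechanisms: v_R = v/R = 0.1344 m/day, D_R = D/R = 0.02399 m²/day.
Peak time from v_R²t² + 2D_R t − x² = 0: t = (√(D_R² + v_R²x²) − D_R)/v_R².
√(D_R² + v_R²x²) = √(0.02399² + 0.1344² × 95.3²) = 12.81; v_R² = 0.01806.
t = (12.81 − 0.02399)/0.01806 = 708 days.

708 days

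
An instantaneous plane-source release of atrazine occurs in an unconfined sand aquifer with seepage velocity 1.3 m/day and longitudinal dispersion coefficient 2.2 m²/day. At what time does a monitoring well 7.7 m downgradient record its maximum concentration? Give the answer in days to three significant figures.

4.76 days

For the 1D instantaneous-source solution, setting ∂C/∂t = 0 at fixed x gives v²t² + 2Dt − x² = 0, so t = (√(D² + v²x²) − D)/v².
√(D² + v²x²) = √(2.2² + 1.3² × 7.7²) = 10.25; v² = 1.69.
t = (10.25 − 2.2)/1.69 = 4.76 days (vs. the pure-advection estimate x/v = 5.92 d).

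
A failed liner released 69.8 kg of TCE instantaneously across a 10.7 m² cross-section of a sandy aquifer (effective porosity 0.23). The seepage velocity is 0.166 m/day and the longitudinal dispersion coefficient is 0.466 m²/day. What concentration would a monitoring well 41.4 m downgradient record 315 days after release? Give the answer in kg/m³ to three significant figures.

For an instantaneous plane source, C(x,t) = M/(n_e·A·√(4πDt)) · exp(−(x−vt)²/(4Dt)), with n_e·A the pore (flow) area.
Plume center vt = 0.166 × 315 = 52.29 m, so the well at 41.4 m is 10.89 m upgradient of the peak.
√(4πDt) = 42.95 m, giving peak height M/(n_e·A·√(4πDt)) = 69.8/(0.23 × 10.7 × 42.95) = 0.6604 kg/m³.
(x−vt)²/(4Dt) = (-10.89)²/(4 × 0.466 × 315) = 0.2020; exp(−0.2020) = 0.8171.
C = 0.6604 × 0.8171 = 0.540 kg/m³.

0.540 kg/m³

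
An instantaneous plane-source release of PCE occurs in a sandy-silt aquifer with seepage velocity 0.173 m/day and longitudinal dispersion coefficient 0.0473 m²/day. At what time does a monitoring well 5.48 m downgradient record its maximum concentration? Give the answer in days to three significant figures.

30.1 days

For the 1D instantaneous-source solution, setting ∂C/∂t = 0 at fixed x gives v²t² + 2Dt − x² = 0, so t = (√(D² + v²x²) − D)/v².
√(D² + v²x²) = √(0.0473² + 0.173² × 5.48²) = 0.9492; v² = 0.029929.
t = (0.9492 − 0.0473)/0.029929 = 30.1 days (vs. the pure-advection estimate x/v = 31.7 d).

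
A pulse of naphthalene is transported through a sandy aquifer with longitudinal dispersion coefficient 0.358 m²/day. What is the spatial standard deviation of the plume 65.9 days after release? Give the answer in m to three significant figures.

Dispersive spreading gives a Gaussian with σ² = 2Dt; advection only shifts the center.
σ = √(2 × 0.358 × 65.9) = 6.87 m.

6.87 m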